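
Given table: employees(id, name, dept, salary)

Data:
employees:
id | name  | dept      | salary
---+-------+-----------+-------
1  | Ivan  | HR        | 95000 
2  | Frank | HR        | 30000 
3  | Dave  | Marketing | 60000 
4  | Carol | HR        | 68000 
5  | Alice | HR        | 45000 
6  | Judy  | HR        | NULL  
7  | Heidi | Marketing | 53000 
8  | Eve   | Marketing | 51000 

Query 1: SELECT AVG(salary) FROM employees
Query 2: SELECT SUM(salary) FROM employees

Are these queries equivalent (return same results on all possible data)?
No, not equivalent

Query 1 returns: [(57428.57142857143,)]
Query 2 returns: [(402000,)]

Reason: AVG vs SUM give different aggregate values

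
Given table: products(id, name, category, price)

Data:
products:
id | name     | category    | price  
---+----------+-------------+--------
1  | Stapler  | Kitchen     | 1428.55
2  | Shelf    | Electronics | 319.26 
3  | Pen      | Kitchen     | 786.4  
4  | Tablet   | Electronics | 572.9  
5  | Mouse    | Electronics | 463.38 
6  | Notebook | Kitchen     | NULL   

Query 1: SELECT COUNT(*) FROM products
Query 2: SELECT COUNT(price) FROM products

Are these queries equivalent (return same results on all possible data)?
No, not equivalent

Query 1 returns: [(6,)]
Query 2 returns: [(5,)]

Reason: COUNT(*) includes NULLs, COUNT(column) excludes them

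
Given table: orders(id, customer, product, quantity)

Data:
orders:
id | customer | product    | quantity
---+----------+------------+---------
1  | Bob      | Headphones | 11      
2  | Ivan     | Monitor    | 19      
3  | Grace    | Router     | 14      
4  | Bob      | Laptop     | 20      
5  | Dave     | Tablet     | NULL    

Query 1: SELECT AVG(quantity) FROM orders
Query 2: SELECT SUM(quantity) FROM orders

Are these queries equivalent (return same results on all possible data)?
No, not equivalent

Query 1 returns: [(16.0,)]
Query 2 returns: [(64,)]

Reason: AVG vs SUM give different aggregate values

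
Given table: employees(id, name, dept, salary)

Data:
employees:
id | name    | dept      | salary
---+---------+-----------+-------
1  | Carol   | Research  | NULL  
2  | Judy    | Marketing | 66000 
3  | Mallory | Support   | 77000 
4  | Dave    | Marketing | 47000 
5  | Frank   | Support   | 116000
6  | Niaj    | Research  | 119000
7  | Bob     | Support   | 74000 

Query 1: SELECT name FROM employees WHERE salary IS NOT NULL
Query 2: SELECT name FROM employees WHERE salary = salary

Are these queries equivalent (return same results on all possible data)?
Yes, equivalent

Both queries return: [('Bob',), ('Dave',), ('Frank',), ('Judy',), ('Mallory',), ('Niaj',)]

Reason: IS NOT NULL vs self-equality (both exclude NULLs)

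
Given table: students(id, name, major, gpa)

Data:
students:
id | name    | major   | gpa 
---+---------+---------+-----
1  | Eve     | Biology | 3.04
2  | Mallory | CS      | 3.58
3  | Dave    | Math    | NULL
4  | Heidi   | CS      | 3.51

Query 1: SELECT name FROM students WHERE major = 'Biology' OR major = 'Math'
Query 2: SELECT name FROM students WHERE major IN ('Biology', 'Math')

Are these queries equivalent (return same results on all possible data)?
Yes, equivalent

Both queries return: [('Dave',), ('Eve',)]

Reason: OR vs IN are equivalent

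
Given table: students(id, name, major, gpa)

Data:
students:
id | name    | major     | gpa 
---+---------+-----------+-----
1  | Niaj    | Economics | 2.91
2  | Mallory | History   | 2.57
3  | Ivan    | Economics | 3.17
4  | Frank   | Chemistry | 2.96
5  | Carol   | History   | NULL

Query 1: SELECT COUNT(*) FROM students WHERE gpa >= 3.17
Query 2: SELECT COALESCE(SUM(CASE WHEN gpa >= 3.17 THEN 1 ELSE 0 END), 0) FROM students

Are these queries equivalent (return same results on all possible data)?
Yes, equivalent

Both queries return: [(1,)]

Reason: COUNT with WHERE vs conditional SUM (COALESCE handles empty-table NULL)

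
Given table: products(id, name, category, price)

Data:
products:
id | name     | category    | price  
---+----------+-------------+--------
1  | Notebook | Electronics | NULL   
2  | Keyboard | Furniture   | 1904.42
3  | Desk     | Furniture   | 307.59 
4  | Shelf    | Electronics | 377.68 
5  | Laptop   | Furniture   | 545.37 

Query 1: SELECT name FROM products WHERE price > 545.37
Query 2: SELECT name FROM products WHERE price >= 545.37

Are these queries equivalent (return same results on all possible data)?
No, not equivalent

Query 1 returns: [('Keyboard',)]
Query 2 returns: [('Keyboard',), ('Laptop',)]

Reason: > vs >= gives different results when price = 545.37 exists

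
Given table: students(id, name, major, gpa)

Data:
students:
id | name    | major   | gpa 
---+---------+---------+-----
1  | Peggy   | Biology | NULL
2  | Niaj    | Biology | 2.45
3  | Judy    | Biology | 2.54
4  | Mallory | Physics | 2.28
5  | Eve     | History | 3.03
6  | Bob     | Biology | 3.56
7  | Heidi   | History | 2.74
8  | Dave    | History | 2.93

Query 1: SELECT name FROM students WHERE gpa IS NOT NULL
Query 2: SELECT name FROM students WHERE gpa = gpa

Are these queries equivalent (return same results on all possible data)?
Yes, equivalent

Both queries return: [('Bob',), ('Dave',), ('Eve',), ('Heidi',), ('Judy',), ('Mallory',), ('Niaj',)]

Reason: IS NOT NULL vs self-equality (both exclude NULLs)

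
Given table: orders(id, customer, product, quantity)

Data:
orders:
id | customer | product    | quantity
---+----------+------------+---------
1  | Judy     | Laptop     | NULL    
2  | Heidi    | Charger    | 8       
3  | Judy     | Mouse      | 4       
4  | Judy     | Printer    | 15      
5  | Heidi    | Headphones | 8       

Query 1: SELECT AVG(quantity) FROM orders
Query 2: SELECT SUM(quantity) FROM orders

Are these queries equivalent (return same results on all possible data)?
No, not equivalent

Query 1 returns: [(8.75,)]
Query 2 returns: [(35,)]

Reason: AVG vs SUM give different aggregate values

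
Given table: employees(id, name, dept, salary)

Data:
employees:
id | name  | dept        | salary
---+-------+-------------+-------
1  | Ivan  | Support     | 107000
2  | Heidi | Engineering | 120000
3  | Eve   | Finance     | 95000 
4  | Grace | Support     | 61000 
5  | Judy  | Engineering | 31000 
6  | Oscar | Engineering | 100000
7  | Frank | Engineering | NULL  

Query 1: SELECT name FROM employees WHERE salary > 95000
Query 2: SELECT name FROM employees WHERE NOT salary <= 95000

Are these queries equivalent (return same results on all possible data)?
Yes, equivalent

Both queries return: [('Heidi',), ('Ivan',), ('Oscar',)]

Reason: Both filter salary > 95000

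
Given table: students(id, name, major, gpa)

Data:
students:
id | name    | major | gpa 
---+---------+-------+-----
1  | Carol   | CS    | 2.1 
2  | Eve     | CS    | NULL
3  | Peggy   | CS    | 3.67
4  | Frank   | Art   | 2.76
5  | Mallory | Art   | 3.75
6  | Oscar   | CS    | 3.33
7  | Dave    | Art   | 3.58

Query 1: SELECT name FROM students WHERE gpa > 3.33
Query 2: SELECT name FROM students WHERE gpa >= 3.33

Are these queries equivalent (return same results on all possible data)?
No, not equivalent

Query 1 returns: [('Peggy',), ('Mallory',), ('Dave',)]
Query 2 returns: [('Peggy',), ('Mallory',), ('Oscar',), ('Dave',)]

Reason: > vs >= gives different results when gpa = 3.33 exists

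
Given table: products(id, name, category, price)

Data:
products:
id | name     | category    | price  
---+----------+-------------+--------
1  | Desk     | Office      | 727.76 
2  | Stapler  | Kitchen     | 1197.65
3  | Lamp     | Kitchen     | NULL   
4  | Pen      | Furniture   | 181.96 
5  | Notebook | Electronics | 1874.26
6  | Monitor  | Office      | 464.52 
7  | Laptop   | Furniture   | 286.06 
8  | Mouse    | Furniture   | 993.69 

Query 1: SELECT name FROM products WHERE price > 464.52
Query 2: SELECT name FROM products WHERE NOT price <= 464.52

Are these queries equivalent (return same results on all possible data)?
Yes, equivalent

Both queries return: [('Desk',), ('Mouse',), ('Notebook',), ('Stapler',)]

Reason: Both filter price > 464.52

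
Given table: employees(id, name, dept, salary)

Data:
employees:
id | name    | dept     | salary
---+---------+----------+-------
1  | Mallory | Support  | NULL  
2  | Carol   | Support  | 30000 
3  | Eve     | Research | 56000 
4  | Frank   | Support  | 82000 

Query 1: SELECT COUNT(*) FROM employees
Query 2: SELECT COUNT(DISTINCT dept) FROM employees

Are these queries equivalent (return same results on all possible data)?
No, not equivalent

Query 1 returns: [(4,)]
Query 2 returns: [(2,)]

Reason: COUNT(*) counts rows, COUNT(DISTINCT dept) counts unique depts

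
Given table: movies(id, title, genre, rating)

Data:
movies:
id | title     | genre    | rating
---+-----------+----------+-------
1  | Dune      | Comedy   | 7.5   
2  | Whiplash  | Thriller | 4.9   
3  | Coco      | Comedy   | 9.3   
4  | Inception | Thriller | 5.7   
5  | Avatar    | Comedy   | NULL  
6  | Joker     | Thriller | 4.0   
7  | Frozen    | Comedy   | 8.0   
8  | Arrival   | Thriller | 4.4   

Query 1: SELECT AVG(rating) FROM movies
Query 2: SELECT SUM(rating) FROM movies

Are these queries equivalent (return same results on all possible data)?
No, not equivalent

Query 1 returns: [(6.257142857142858,)]
Query 2 returns: [(43.800000000000004,)]

Reason: AVG vs SUM give different aggregate values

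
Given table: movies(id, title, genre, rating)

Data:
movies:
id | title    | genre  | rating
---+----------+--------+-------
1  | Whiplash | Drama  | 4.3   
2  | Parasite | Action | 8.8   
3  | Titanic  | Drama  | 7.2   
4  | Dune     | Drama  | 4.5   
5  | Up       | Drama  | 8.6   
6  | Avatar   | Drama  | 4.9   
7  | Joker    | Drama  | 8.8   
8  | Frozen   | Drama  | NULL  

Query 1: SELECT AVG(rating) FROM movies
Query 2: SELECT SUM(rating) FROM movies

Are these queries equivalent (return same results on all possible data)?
No, not equivalent

Query 1 returns: [(6.728571428571429,)]
Query 2 returns: [(47.1,)]

Reason: AVG vs SUM give different aggregate values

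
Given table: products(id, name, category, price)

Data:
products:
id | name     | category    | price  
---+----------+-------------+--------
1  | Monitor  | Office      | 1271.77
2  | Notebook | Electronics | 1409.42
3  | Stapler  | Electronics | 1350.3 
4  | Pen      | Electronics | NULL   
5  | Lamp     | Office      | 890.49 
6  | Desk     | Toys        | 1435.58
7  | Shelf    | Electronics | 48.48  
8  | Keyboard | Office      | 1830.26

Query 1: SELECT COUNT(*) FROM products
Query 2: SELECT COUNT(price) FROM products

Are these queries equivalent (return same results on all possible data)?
No, not equivalent

Query 1 returns: [(8,)]
Query 2 returns: [(7,)]

Reason: COUNT(*) includes NULLs, COUNT(column) excludes them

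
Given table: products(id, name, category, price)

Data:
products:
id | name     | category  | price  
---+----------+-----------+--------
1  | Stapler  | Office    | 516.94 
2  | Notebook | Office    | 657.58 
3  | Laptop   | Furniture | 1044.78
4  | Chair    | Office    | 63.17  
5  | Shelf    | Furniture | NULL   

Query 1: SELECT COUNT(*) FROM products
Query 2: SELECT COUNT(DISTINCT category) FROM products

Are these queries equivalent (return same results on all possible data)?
No, not equivalent

Query 1 returns: [(5,)]
Query 2 returns: [(2,)]

Reason: COUNT(*) counts rows, COUNT(DISTINCT category) counts unique categorys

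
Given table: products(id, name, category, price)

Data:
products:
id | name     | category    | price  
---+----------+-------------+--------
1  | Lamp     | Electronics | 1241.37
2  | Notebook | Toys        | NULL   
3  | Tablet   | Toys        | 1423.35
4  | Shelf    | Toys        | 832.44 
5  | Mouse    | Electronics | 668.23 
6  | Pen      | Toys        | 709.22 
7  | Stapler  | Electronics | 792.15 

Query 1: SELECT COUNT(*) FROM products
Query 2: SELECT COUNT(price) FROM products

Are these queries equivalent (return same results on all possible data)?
No, not equivalent

Query 1 returns: [(7,)]
Query 2 returns: [(6,)]

Reason: COUNT(*) includes NULLs, COUNT(column) excludes them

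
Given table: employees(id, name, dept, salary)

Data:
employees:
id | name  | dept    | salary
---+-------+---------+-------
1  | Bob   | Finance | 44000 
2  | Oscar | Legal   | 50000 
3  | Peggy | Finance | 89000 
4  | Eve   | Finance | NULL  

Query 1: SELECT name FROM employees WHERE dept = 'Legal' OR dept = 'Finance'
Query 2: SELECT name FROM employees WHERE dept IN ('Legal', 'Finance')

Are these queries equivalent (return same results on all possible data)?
Yes, equivalent

Both queries return: [('Bob',), ('Eve',), ('Oscar',), ('Peggy',)]

Reason: OR vs IN are equivalent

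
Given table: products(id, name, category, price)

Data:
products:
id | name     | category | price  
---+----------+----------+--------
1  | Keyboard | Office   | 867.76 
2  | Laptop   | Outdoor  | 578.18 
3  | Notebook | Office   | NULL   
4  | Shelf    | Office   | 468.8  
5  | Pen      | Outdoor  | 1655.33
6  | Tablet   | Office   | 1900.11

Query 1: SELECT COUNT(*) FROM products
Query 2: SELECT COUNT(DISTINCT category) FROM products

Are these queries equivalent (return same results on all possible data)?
No, not equivalent

Query 1 returns: [(6,)]
Query 2 returns: [(2,)]

Reason: COUNT(*) counts rows, COUNT(DISTINCT category) counts unique categorys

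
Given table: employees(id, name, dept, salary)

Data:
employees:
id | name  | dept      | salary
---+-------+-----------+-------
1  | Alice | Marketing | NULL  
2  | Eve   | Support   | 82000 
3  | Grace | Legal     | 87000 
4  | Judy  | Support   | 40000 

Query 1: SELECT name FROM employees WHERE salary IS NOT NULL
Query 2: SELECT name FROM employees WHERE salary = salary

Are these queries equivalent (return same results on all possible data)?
Yes, equivalent

Both queries return: [('Eve',), ('Grace',), ('Judy',)]

Reason: IS NOT NULL vs self-equality (both exclude NULLs)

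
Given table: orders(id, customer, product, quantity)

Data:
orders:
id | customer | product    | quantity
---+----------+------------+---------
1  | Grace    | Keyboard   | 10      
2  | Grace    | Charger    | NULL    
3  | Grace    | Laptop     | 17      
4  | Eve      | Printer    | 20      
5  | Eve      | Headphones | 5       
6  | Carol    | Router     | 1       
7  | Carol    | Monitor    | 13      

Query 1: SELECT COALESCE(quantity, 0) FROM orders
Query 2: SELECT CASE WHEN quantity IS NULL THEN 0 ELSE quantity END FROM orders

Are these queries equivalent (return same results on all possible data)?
Yes, equivalent

Both queries return: [(0,), (1,), (5,), (10,), (13,), (17,), (20,)]

Reason: COALESCE vs CASE for NULL handling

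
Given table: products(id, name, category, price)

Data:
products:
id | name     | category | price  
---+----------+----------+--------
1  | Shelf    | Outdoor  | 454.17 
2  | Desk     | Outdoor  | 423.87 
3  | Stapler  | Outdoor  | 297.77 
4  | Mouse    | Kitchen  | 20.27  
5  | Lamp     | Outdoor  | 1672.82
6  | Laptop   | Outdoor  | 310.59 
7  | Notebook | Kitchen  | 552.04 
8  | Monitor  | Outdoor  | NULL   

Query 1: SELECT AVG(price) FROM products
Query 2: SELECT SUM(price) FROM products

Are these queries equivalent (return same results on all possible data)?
No, not equivalent

Query 1 returns: [(533.0757142857143,)]
Query 2 returns: [(3731.5299999999997,)]

Reason: AVG vs SUM give different aggregate values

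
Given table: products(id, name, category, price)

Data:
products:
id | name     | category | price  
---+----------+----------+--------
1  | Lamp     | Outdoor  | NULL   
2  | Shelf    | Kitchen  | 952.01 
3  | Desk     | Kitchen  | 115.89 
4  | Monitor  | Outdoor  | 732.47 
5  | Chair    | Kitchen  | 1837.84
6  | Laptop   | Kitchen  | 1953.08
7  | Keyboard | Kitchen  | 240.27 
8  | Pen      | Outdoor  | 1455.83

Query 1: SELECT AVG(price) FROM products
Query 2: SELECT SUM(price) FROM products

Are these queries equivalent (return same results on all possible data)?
No, not equivalent

Query 1 returns: [(1041.0557142857142,)]
Query 2 returns: [(7287.389999999999,)]

Reason: AVG vs SUM give different aggregate values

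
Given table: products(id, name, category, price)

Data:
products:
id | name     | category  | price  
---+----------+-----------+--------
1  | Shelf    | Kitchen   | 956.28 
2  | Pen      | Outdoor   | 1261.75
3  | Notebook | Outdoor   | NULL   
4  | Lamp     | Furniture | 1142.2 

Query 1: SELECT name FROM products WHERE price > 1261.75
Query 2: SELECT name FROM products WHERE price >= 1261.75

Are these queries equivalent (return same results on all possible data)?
No, not equivalent

Query 1 returns: []
Query 2 returns: [('Pen',)]

Reason: > vs >= gives different results when price = 1261.75 exists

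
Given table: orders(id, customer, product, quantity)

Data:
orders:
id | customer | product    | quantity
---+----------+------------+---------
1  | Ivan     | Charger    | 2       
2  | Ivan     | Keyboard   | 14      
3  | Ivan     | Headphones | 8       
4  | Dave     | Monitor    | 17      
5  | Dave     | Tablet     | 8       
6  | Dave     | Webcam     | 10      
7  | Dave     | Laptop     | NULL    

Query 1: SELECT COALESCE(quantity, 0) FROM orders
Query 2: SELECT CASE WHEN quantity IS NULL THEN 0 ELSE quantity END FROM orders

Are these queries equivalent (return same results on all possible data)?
Yes, equivalent

Both queries return: [(0,), (2,), (8,), (8,), (10,), (14,), (17,)]

Reason: COALESCE vs CASE for NULL handling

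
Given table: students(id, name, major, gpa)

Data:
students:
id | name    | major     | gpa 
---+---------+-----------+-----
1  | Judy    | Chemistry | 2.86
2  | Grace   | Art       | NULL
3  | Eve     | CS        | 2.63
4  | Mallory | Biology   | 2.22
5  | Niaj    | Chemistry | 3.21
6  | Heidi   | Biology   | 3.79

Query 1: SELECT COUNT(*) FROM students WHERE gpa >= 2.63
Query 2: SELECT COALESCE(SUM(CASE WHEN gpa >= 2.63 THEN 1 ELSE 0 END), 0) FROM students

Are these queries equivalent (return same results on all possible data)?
Yes, equivalent

Both queries return: [(4,)]

Reason: COUNT with WHERE vs conditional SUM (COALESCE handles empty-table NULL)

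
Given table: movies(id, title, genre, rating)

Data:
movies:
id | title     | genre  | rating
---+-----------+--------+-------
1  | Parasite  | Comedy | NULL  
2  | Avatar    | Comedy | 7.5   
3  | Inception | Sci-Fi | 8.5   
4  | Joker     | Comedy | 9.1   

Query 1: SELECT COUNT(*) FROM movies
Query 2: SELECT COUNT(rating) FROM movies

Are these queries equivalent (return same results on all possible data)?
No, not equivalent

Query 1 returns: [(4,)]
Query 2 returns: [(3,)]

Reason: COUNT(*) includes NULLs, COUNT(column) excludes them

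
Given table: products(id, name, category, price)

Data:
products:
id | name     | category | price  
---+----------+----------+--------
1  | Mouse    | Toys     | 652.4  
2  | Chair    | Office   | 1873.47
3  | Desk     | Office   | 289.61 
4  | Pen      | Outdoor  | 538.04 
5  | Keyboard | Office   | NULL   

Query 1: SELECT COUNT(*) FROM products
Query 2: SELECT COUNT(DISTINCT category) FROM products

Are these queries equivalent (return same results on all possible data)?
No, not equivalent

Query 1 returns: [(5,)]
Query 2 returns: [(3,)]

Reason: COUNT(*) counts rows, COUNT(DISTINCT category) counts unique categorys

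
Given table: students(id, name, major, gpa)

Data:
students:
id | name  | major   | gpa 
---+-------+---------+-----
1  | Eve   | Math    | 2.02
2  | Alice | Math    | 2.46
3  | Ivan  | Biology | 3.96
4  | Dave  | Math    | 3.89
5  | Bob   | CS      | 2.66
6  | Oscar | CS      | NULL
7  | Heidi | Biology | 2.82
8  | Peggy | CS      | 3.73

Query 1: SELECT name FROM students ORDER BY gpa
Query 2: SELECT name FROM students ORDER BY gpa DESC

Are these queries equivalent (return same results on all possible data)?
No, not equivalent

Query 1 returns: [('Oscar',), ('Eve',), ('Alice',), ('Bob',), ('Heidi',), ('Peggy',), ('Dave',), ('Ivan',)]
Query 2 returns: [('Ivan',), ('Dave',), ('Peggy',), ('Heidi',), ('Bob',), ('Alice',), ('Eve',), ('Oscar',)]

Reason: ASC vs DESC gives opposite ordering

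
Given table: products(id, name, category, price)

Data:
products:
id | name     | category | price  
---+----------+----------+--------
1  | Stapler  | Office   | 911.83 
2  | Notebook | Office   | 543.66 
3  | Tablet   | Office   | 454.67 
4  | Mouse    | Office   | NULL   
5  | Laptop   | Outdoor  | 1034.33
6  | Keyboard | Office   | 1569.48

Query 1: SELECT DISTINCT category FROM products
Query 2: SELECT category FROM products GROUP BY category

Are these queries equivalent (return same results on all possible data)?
Yes, equivalent

Both queries return: [('Office',), ('Outdoor',)]

Reason: Both get unique categorys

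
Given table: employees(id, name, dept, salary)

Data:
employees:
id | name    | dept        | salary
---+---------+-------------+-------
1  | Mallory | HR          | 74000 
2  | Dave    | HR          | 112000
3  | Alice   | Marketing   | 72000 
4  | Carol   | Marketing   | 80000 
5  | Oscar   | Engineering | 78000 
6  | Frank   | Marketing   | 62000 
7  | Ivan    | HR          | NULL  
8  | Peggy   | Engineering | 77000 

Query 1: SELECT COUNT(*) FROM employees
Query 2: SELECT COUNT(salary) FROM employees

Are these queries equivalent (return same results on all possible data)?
No, not equivalent

Query 1 returns: [(8,)]
Query 2 returns: [(7,)]

Reason: COUNT(*) includes NULLs, COUNT(column) excludes them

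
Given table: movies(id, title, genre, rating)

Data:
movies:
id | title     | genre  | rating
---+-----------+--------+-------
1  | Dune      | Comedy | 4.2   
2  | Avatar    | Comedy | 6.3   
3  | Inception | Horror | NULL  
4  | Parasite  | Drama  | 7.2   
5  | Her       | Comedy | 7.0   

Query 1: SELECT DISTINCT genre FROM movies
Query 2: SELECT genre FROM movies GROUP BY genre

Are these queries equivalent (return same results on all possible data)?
Yes, equivalent

Both queries return: [('Comedy',), ('Drama',), ('Horror',)]

Reason: Both get unique genres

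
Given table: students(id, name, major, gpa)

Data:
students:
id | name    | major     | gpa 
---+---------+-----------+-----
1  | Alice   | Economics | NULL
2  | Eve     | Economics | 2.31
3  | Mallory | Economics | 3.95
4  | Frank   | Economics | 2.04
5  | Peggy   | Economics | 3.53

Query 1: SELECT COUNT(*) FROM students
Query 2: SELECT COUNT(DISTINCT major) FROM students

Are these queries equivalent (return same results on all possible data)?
No, not equivalent

Query 1 returns: [(5,)]
Query 2 returns: [(1,)]

Reason: COUNT(*) counts rows, COUNT(DISTINCT major) counts unique majors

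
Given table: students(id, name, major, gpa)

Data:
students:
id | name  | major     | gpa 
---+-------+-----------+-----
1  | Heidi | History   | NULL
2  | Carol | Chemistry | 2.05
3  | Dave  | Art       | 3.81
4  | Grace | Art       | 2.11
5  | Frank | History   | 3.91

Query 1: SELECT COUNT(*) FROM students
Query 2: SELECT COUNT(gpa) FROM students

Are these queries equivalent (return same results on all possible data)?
No, not equivalent

Query 1 returns: [(5,)]
Query 2 returns: [(4,)]

Reason: COUNT(*) includes NULLs, COUNT(column) excludes them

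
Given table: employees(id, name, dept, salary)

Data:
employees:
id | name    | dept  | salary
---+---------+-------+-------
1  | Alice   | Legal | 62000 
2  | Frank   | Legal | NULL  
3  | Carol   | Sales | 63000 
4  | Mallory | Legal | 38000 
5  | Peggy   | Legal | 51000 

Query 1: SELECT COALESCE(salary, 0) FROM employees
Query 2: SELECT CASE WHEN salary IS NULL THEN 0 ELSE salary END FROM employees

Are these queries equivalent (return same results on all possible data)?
Yes, equivalent

Both queries return: [(0,), (38000,), (51000,), (62000,), (63000,)]

Reason: COALESCE vs CASE for NULL handling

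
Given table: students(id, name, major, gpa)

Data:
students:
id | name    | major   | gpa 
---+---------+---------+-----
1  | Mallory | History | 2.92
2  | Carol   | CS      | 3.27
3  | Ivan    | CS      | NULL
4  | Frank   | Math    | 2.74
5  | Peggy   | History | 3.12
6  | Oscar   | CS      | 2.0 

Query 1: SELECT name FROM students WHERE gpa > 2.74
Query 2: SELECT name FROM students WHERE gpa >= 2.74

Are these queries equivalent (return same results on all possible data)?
No, not equivalent

Query 1 returns: [('Mallory',), ('Carol',), ('Peggy',)]
Query 2 returns: [('Mallory',), ('Carol',), ('Frank',), ('Peggy',)]

Reason: > vs >= gives different results when gpa = 2.74 exists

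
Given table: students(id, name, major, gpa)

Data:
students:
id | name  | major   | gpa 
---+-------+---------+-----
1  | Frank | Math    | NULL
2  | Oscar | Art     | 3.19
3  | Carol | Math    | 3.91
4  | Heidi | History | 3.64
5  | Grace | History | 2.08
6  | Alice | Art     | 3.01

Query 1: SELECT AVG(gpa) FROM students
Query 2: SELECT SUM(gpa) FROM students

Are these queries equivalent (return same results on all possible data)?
No, not equivalent

Query 1 returns: [(3.166,)]
Query 2 returns: [(15.83,)]

Reason: AVG vs SUM give different aggregate values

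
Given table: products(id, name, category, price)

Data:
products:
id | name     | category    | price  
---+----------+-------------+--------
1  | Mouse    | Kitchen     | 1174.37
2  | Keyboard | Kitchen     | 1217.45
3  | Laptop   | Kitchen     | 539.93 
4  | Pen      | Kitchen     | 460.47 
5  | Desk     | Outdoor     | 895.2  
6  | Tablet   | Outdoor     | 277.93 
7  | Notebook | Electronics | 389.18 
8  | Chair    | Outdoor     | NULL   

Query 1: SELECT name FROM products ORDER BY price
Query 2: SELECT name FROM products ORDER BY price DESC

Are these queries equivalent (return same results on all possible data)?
No, not equivalent

Query 1 returns: [('Chair',), ('Tablet',), ('Notebook',), ('Pen',), ('Laptop',), ('Desk',), ('Mouse',), ('Keyboard',)]
Query 2 returns: [('Keyboard',), ('Mouse',), ('Desk',), ('Laptop',), ('Pen',), ('Notebook',), ('Tablet',), ('Chair',)]

Reason: ASC vs DESC gives opposite ordering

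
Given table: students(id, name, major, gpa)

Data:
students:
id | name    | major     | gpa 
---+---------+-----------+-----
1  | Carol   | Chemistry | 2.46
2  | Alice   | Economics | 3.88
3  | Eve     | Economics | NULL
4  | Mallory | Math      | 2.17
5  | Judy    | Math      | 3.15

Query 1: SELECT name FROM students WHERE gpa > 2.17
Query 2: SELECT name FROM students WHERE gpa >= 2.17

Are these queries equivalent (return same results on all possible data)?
No, not equivalent

Query 1 returns: [('Carol',), ('Alice',), ('Judy',)]
Query 2 returns: [('Carol',), ('Alice',), ('Mallory',), ('Judy',)]

Reason: > vs >= gives different results when gpa = 2.17 exists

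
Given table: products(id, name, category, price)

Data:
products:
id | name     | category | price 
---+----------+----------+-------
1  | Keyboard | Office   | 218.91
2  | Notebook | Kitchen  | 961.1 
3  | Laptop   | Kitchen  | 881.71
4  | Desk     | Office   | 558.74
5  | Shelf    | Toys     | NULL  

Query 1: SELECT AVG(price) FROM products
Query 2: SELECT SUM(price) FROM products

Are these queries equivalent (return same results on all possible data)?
No, not equivalent

Query 1 returns: [(655.115,)]
Query 2 returns: [(2620.46,)]

Reason: AVG vs SUM give different aggregate values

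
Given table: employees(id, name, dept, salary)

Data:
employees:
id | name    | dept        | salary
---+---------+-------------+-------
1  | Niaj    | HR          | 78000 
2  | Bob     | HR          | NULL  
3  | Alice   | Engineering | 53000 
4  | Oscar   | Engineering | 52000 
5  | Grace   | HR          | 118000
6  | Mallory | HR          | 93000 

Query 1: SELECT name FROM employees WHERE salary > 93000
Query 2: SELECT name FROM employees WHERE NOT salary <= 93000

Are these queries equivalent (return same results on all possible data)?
Yes, equivalent

Both queries return: [('Grace',)]

Reason: Both filter salary > 93000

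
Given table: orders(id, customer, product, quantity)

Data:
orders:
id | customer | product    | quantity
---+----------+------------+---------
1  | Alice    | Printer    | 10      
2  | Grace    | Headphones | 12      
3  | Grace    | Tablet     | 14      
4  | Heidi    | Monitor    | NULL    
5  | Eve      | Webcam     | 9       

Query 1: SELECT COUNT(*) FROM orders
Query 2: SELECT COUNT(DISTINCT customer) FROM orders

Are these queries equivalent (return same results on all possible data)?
No, not equivalent

Query 1 returns: [(5,)]
Query 2 returns: [(4,)]

Reason: COUNT(*) counts rows, COUNT(DISTINCT customer) counts unique customers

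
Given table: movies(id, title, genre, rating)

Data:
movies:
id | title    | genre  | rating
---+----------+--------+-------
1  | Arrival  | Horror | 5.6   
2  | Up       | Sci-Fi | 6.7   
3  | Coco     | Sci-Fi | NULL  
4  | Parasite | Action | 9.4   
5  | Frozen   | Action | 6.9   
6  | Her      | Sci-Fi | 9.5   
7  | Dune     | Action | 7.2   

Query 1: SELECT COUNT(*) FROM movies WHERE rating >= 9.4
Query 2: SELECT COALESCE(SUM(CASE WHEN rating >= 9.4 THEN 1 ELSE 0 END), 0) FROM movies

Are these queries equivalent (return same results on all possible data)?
Yes, equivalent

Both queries return: [(2,)]

Reason: COUNT with WHERE vs conditional SUM (COALESCE handles empty-table NULL)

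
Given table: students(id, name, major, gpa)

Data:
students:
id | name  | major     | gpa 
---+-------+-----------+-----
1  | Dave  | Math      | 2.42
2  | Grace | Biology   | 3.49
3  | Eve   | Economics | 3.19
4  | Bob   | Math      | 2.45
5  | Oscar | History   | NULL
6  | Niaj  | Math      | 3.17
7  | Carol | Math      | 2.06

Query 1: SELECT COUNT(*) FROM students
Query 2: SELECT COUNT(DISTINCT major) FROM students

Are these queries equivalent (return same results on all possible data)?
No, not equivalent

Query 1 returns: [(7,)]
Query 2 returns: [(4,)]

Reason: COUNT(*) counts rows, COUNT(DISTINCT major) counts unique majors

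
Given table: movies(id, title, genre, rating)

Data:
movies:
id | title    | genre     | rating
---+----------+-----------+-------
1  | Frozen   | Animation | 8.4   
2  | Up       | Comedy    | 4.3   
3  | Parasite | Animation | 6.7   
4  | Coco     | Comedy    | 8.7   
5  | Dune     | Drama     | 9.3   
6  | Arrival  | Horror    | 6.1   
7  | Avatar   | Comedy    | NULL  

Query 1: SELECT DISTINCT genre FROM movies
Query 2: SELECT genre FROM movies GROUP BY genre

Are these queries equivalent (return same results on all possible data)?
Yes, equivalent

Both queries return: [('Animation',), ('Comedy',), ('Drama',), ('Horror',)]

Reason: Both get unique genres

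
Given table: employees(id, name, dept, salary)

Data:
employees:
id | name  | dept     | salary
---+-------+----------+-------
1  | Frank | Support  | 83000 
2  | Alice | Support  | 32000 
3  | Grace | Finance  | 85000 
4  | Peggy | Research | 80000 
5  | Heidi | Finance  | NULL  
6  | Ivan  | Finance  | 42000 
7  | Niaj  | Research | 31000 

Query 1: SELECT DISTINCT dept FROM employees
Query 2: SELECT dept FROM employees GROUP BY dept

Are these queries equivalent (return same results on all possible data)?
Yes, equivalent

Both queries return: [('Finance',), ('Research',), ('Support',)]

Reason: Both get unique depts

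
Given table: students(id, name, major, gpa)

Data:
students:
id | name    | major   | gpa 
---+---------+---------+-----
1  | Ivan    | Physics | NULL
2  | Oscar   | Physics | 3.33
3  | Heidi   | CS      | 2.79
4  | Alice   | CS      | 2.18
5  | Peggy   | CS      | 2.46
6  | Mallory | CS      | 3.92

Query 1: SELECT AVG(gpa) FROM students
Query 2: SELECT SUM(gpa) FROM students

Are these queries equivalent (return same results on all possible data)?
No, not equivalent

Query 1 returns: [(2.936,)]
Query 2 returns: [(14.68,)]

Reason: AVG vs SUM give different aggregate values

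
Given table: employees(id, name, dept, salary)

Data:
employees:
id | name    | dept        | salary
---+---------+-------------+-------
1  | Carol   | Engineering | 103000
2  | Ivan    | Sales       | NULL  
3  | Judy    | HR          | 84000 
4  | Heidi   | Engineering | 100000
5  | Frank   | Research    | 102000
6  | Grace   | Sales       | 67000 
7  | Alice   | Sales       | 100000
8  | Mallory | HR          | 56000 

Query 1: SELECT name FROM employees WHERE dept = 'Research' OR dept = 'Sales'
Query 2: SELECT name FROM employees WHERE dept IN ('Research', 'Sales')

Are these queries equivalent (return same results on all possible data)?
Yes, equivalent

Both queries return: [('Alice',), ('Frank',), ('Grace',), ('Ivan',)]

Reason: OR vs IN are equivalent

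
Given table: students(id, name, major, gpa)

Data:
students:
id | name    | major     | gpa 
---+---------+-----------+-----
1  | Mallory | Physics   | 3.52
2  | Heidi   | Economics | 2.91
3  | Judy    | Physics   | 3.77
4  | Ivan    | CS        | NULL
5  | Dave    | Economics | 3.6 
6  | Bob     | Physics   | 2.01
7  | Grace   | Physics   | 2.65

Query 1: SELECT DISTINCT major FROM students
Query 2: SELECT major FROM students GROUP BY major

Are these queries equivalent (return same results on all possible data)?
Yes, equivalent

Both queries return: [('CS',), ('Economics',), ('Physics',)]

Reason: Both get unique majors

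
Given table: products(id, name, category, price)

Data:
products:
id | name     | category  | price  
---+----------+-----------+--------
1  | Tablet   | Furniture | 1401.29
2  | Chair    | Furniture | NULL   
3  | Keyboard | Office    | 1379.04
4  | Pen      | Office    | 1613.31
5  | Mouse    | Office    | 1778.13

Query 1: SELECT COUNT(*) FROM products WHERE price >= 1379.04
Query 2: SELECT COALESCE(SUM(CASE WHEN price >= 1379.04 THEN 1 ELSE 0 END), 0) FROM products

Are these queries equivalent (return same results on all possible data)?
Yes, equivalent

Both queries return: [(4,)]

Reason: COUNT with WHERE vs conditional SUM (COALESCE handles empty-table NULL)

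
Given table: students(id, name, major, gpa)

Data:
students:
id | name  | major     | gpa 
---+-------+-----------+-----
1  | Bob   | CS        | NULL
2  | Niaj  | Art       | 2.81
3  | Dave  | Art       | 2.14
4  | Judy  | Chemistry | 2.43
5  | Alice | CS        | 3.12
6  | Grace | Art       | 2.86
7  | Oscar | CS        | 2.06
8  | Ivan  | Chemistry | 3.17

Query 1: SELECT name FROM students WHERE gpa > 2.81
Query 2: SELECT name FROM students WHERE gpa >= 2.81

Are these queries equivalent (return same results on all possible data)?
No, not equivalent

Query 1 returns: [('Alice',), ('Grace',), ('Ivan',)]
Query 2 returns: [('Niaj',), ('Alice',), ('Grace',), ('Ivan',)]

Reason: > vs >= gives different results when gpa = 2.81 exists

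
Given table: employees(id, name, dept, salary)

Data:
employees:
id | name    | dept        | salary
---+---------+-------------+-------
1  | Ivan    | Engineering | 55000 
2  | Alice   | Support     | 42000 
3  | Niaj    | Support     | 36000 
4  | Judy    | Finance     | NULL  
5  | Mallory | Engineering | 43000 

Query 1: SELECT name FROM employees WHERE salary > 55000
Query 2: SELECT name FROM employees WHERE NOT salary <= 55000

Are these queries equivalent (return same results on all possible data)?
Yes, equivalent

Both queries return: []

Reason: Both filter salary > 55000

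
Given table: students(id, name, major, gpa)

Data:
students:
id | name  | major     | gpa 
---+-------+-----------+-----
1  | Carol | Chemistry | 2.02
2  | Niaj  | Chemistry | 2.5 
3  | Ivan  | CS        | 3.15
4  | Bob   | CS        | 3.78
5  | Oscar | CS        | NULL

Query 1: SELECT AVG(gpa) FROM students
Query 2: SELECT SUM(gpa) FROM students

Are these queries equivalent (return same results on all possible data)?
No, not equivalent

Query 1 returns: [(2.8625,)]
Query 2 returns: [(11.45,)]

Reason: AVG vs SUM give different aggregate values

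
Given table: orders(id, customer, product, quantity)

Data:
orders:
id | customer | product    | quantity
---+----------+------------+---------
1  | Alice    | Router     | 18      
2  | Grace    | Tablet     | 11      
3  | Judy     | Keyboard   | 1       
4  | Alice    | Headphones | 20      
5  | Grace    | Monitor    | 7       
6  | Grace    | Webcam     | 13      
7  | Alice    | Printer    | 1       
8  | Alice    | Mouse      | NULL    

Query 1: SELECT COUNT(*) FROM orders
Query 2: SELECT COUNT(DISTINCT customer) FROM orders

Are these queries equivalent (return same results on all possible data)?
No, not equivalent

Query 1 returns: [(8,)]
Query 2 returns: [(3,)]

Reason: COUNT(*) counts rows, COUNT(DISTINCT customer) counts unique customers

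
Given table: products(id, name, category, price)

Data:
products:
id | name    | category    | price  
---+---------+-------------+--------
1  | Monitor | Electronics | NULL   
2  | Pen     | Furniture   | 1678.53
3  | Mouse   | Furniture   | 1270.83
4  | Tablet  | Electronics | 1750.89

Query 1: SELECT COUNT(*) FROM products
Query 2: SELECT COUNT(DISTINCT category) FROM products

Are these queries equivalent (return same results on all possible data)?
No, not equivalent

Query 1 returns: [(4,)]
Query 2 returns: [(2,)]

Reason: COUNT(*) counts rows, COUNT(DISTINCT category) counts unique categorys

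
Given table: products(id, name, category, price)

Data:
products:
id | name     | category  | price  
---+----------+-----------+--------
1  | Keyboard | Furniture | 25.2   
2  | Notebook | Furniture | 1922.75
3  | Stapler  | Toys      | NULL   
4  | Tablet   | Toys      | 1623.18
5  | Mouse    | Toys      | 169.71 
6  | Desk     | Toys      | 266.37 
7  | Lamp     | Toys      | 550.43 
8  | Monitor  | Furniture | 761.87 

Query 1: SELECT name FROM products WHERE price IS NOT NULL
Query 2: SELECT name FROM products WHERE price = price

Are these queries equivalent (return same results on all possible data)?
Yes, equivalent

Both queries return: [('Desk',), ('Keyboard',), ('Lamp',), ('Monitor',), ('Mouse',), ('Notebook',), ('Tablet',)]

Reason: IS NOT NULL vs self-equality (both exclude NULLs)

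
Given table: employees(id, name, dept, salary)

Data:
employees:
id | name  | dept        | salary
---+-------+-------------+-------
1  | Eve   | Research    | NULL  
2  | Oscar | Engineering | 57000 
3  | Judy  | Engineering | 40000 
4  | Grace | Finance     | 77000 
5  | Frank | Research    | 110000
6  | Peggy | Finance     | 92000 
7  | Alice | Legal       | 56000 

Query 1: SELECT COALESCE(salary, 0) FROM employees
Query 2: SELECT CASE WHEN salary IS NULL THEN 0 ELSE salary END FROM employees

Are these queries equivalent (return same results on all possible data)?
Yes, equivalent

Both queries return: [(0,), (40000,), (56000,), (57000,), (77000,), (92000,), (110000,)]

Reason: COALESCE vs CASE for NULL handling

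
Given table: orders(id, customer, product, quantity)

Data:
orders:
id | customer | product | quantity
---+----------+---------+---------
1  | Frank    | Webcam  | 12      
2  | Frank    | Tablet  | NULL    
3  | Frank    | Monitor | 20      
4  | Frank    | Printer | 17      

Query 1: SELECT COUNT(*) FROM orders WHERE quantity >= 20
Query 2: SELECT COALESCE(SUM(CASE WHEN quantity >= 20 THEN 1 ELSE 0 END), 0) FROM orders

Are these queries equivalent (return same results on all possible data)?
Yes, equivalent

Both queries return: [(1,)]

Reason: COUNT with WHERE vs conditional SUM (COALESCE handles empty-table NULL)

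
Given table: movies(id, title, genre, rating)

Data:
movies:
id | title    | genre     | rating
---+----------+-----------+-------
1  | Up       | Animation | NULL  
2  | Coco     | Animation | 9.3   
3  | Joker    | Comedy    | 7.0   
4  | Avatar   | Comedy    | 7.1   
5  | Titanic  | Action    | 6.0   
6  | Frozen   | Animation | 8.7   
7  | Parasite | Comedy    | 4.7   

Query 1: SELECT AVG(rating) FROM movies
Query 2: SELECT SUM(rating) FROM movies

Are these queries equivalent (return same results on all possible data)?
No, not equivalent

Query 1 returns: [(7.133333333333333,)]
Query 2 returns: [(42.8,)]

Reason: AVG vs SUM give different aggregate values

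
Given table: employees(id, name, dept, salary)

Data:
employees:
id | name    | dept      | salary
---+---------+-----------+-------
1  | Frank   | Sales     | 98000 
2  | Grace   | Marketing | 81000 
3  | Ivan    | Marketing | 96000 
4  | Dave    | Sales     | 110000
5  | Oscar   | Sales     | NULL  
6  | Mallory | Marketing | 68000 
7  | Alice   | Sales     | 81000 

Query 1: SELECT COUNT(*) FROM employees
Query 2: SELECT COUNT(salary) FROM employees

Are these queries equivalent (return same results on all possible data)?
No, not equivalent

Query 1 returns: [(7,)]
Query 2 returns: [(6,)]

Reason: COUNT(*) includes NULLs, COUNT(column) excludes them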